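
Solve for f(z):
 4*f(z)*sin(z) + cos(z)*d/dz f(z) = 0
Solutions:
 f(z) = C1*cos(z)^4


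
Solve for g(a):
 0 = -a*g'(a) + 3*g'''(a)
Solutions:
 g(a) = C1 + Integral(C2*airyai(3^(2/3)*a/3) + C3*airybi(3^(2/3)*a/3), a)


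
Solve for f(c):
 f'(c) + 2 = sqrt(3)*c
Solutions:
 f(c) = C1 + sqrt(3)*c^2/2 - 2*c


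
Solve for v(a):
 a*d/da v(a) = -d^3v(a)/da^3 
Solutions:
 v(a) = C1 + Integral(C2*airyai(-a) + C3*airybi(-a), a)


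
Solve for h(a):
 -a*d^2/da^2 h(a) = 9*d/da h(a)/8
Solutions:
 h(a) = C1 + C2/a^(1/8)


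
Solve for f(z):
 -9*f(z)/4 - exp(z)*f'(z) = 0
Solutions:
 f(z) = C1*exp(9*exp(-z)/4)


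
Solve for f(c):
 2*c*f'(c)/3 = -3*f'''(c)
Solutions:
 f(c) = C1 + Integral(C2*airyai(-6^(1/3)*c/3) + C3*airybi(-6^(1/3)*c/3), c)


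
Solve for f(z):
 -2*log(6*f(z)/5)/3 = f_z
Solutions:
 -3*Integral(1/(-log(_y) - log(6) + log(5)), (_y, f(z)))/2 = C1 - z


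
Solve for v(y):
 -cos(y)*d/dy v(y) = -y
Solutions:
 v(y) = C1 + Integral(y/cos(y), y)


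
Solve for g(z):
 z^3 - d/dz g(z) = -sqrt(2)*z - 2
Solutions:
 g(z) = C1 + z^4/4 + sqrt(2)*z^2/2 + 2*z


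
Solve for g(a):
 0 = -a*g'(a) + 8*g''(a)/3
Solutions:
 g(a) = C1 + C2*erfi(sqrt(3)*a/4)


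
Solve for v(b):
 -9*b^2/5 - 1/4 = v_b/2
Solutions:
 v(b) = C1 - 6*b^3/5 - b/2


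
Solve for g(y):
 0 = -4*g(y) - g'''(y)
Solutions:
 g(y) = C3*exp(-2^(2/3)*y) + (C1*sin(2^(2/3)*sqrt(3)*y/2) + C2*cos(2^(2/3)*sqrt(3)*y/2))*exp(2^(2/3)*y/2)


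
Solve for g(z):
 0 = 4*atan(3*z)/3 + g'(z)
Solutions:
 g(z) = C1 - 4*z*atan(3*z)/3 + 2*log(9*z^2 + 1)/9


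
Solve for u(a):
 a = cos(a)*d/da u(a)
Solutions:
 u(a) = C1 + Integral(a/cos(a), a)


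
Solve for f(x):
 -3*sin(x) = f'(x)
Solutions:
 f(x) = C1 + 3*cos(x)


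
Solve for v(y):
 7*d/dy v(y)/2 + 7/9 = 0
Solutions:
 v(y) = C1 - 2*y/9


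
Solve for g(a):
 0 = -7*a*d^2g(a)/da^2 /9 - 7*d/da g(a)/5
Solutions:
 g(a) = C1 + C2/a^(4/5)


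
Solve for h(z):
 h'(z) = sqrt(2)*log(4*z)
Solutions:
 h(z) = C1 + sqrt(2)*z*log(z) - sqrt(2)*z + 2*sqrt(2)*z*log(2)


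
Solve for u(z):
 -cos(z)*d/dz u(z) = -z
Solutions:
 u(z) = C1 + Integral(z/cos(z), z)


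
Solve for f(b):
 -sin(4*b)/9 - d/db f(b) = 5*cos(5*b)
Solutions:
 f(b) = C1 - sin(5*b) + cos(4*b)/36


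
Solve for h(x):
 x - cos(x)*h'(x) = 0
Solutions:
 h(x) = C1 + Integral(x/cos(x), x)


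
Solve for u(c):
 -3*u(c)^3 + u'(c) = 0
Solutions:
 u(c) = -sqrt(2)*sqrt(-1/(C1 + 3*c))/2
 u(c) = sqrt(2)*sqrt(-1/(C1 + 3*c))/2


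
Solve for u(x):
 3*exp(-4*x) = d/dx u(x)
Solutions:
 u(x) = C1 - 3*exp(-4*x)/4


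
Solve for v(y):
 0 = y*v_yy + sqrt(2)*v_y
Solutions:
 v(y) = C1 + C2*y^(1 - sqrt(2))


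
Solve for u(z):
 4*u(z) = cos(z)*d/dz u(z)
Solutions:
 u(z) = C1*(sin(z)^2 + 2*sin(z) + 1)/(sin(z)^2 - 2*sin(z) + 1)


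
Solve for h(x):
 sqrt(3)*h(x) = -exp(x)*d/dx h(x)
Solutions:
 h(x) = C1*exp(sqrt(3)*exp(-x))


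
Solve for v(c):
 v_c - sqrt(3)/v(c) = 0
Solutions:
 v(c) = -sqrt(C1 + 2*sqrt(3)*c)
 v(c) = sqrt(C1 + 2*sqrt(3)*c)


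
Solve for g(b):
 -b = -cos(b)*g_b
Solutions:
 g(b) = C1 + Integral(b/cos(b), b)


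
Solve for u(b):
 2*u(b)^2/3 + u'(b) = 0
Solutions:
 u(b) = 3/(C1 + 2*b)


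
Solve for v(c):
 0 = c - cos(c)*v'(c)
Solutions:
 v(c) = C1 + Integral(c/cos(c), c)


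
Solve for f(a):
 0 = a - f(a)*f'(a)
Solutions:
 f(a) = -sqrt(C1 + a^2)
 f(a) = sqrt(C1 + a^2)


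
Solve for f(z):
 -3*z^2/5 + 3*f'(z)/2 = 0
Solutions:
 f(z) = C1 + 2*z^3/15


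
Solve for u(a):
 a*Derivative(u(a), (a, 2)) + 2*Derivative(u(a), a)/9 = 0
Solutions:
 u(a) = C1 + C2*a^(7/9)


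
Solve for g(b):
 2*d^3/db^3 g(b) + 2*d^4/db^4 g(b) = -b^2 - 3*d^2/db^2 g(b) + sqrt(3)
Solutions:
 g(b) = C1 + C2*b - b^4/36 + 2*b^3/27 + b^2*(4 + 9*sqrt(3))/54 + (C3*sin(sqrt(5)*b/2) + C4*cos(sqrt(5)*b/2))*exp(-b/2)


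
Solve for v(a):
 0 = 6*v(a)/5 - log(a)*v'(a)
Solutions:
 v(a) = C1*exp(6*li(a)/5)


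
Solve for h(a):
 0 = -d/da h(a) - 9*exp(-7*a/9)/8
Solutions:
 h(a) = C1 + 81*exp(-7*a/9)/56


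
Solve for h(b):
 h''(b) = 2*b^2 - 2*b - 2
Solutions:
 h(b) = C1 + C2*b + b^4/6 - b^3/3 - b^2


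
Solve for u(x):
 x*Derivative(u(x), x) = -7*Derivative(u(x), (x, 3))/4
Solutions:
 u(x) = C1 + Integral(C2*airyai(-14^(2/3)*x/7) + C3*airybi(-14^(2/3)*x/7), x)


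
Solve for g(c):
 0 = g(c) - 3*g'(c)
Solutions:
 g(c) = C1*exp(c/3)


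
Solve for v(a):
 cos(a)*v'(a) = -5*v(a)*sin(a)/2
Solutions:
 v(a) = C1*cos(a)^(5/2)


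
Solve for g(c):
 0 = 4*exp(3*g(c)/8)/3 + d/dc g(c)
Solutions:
 g(c) = 8*log((-1 - sqrt(3)*I)*(1/(C1 + 4*c))^(1/3))
 g(c) = 8*log((-1 + sqrt(3)*I)*(1/(C1 + 4*c))^(1/3))
 g(c) = 8*log(1/(C1 + 4*c))/3 + 8*log(2)


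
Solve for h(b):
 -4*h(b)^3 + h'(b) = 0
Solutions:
 h(b) = -sqrt(2)*sqrt(-1/(C1 + 4*b))/2
 h(b) = sqrt(2)*sqrt(-1/(C1 + 4*b))/2


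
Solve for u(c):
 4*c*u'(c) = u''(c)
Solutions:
 u(c) = C1 + C2*erfi(sqrt(2)*c)


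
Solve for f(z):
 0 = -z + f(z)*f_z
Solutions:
 f(z) = -sqrt(C1 + z^2)
 f(z) = sqrt(C1 + z^2)


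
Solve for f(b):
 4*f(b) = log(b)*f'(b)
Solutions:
 f(b) = C1*exp(4*li(b))


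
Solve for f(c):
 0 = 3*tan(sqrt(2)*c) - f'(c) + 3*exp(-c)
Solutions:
 f(c) = C1 + 3*sqrt(2)*log(tan(sqrt(2)*c)^2 + 1)/4 - 3*exp(-c)


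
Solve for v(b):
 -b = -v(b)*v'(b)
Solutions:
 v(b) = -sqrt(C1 + b^2)
 v(b) = sqrt(C1 + b^2)


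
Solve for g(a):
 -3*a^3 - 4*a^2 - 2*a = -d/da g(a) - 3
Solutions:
 g(a) = C1 + 3*a^4/4 + 4*a^3/3 + a^2 - 3*a


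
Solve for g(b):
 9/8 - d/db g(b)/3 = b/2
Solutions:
 g(b) = C1 - 3*b^2/4 + 27*b/8


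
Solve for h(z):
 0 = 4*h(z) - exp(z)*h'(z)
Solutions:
 h(z) = C1*exp(-4*exp(-z))


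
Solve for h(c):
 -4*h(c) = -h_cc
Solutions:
 h(c) = C1*exp(-2*c) + C2*exp(2*c)


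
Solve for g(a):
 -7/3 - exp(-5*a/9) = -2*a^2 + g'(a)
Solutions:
 g(a) = C1 + 2*a^3/3 - 7*a/3 + 9*exp(-5*a/9)/5


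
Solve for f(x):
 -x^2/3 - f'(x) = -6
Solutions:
 f(x) = C1 - x^3/9 + 6*x


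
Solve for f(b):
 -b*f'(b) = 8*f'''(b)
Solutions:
 f(b) = C1 + Integral(C2*airyai(-b/2) + C3*airybi(-b/2), b)


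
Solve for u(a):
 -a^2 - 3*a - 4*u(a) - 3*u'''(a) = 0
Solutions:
 u(a) = C3*exp(-6^(2/3)*a/3) - a^2/4 - 3*a/4 + (C1*sin(2^(2/3)*3^(1/6)*a/2) + C2*cos(2^(2/3)*3^(1/6)*a/2))*exp(6^(2/3)*a/6)


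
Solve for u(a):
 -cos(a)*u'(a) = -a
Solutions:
 u(a) = C1 + Integral(a/cos(a), a)


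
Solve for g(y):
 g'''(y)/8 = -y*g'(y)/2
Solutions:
 g(y) = C1 + Integral(C2*airyai(-2^(2/3)*y) + C3*airybi(-2^(2/3)*y), y)


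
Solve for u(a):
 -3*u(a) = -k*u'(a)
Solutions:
 u(a) = C1*exp(3*a/k)


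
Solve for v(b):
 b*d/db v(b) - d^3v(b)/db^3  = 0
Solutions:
 v(b) = C1 + Integral(C2*airyai(b) + C3*airybi(b), b)


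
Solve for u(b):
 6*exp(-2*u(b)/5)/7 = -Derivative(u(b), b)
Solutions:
 u(b) = 5*log(-sqrt(C1 - 6*b)) - 5*log(35) + 5*log(70)/2
 u(b) = 5*log(C1 - 6*b)/2 - 5*log(35) + 5*log(70)/2


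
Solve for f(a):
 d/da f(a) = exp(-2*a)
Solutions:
 f(a) = C1 - exp(-2*a)/2


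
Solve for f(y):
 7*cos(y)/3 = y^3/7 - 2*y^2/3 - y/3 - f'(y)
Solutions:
 f(y) = C1 + y^4/28 - 2*y^3/9 - y^2/6 - 7*sin(y)/3


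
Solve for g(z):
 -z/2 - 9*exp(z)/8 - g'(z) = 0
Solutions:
 g(z) = C1 - z^2/4 - 9*exp(z)/8


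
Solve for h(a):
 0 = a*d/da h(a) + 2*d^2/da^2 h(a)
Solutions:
 h(a) = C1 + C2*erf(a/2)


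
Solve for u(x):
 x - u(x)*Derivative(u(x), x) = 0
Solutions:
 u(x) = -sqrt(C1 + x^2)
 u(x) = sqrt(C1 + x^2)


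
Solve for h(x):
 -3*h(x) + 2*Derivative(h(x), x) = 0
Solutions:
 h(x) = C1*exp(3*x/2)


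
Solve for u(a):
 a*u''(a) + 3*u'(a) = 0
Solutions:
 u(a) = C1 + C2/a^2


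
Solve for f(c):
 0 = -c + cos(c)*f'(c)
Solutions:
 f(c) = C1 + Integral(c/cos(c), c)


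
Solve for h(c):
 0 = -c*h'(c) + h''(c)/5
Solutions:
 h(c) = C1 + C2*erfi(sqrt(10)*c/2)


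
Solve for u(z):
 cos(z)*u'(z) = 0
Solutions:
 u(z) = C1


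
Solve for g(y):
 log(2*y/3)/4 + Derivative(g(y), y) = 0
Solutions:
 g(y) = C1 - y*log(y)/4 - y*log(2)/4 + y/4 + y*log(3)/4


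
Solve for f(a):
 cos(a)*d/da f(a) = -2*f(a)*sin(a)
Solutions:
 f(a) = C1*cos(a)^2


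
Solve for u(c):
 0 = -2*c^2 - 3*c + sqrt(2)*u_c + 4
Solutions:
 u(c) = C1 + sqrt(2)*c^3/3 + 3*sqrt(2)*c^2/4 - 2*sqrt(2)*c


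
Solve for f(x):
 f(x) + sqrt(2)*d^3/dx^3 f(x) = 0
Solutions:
 f(x) = C3*exp(-2^(5/6)*x/2) + (C1*sin(2^(5/6)*sqrt(3)*x/4) + C2*cos(2^(5/6)*sqrt(3)*x/4))*exp(2^(5/6)*x/4)


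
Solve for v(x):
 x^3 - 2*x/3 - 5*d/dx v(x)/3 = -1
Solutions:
 v(x) = C1 + 3*x^4/20 - x^2/5 + 3*x/5


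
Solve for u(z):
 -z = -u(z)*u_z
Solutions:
 u(z) = -sqrt(C1 + z^2)
 u(z) = sqrt(C1 + z^2)


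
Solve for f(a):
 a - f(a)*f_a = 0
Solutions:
 f(a) = -sqrt(C1 + a^2)
 f(a) = sqrt(C1 + a^2)


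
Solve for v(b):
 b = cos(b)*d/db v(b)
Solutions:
 v(b) = C1 + Integral(b/cos(b), b)


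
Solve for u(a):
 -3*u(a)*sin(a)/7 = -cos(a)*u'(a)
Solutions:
 u(a) = C1/cos(a)^(3/7)


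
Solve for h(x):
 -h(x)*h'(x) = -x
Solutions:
 h(x) = -sqrt(C1 + x^2)
 h(x) = sqrt(C1 + x^2)


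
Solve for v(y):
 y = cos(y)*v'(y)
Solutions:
 v(y) = C1 + Integral(y/cos(y), y)


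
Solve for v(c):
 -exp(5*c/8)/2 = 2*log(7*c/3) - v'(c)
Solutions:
 v(c) = C1 + 2*c*log(c) + 2*c*(-log(3) - 1 + log(7)) + 4*exp(5*c/8)/5


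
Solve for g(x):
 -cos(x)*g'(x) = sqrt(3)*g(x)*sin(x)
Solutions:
 g(x) = C1*cos(x)^(sqrt(3))


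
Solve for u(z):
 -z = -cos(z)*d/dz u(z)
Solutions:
 u(z) = C1 + Integral(z/cos(z), z)


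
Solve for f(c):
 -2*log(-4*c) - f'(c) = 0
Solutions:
 f(c) = C1 - 2*c*log(-c) + 2*c*(1 - 2*log(2))


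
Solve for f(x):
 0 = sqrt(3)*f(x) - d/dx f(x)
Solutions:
 f(x) = C1*exp(sqrt(3)*x)


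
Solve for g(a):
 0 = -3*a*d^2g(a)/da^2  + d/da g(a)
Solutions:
 g(a) = C1 + C2*a^(4/3)


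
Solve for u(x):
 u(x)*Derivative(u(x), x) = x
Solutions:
 u(x) = -sqrt(C1 + x^2)
 u(x) = sqrt(C1 + x^2)


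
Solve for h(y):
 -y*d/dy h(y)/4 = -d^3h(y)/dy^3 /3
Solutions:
 h(y) = C1 + Integral(C2*airyai(6^(1/3)*y/2) + C3*airybi(6^(1/3)*y/2), y)


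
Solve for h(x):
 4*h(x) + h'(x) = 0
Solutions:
 h(x) = C1*exp(-4*x)


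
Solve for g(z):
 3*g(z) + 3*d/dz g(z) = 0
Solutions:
 g(z) = C1*exp(-z)


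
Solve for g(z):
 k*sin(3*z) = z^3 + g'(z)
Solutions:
 g(z) = C1 - k*cos(3*z)/3 - z^4/4


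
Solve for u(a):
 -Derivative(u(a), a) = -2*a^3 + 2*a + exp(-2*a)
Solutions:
 u(a) = C1 + a^4/2 - a^2 + exp(-2*a)/2


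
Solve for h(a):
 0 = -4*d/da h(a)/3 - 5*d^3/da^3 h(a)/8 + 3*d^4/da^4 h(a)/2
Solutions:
 h(a) = C1 + C2*exp(a*(-(144*sqrt(20986) + 20861)^(1/3) - 25/(144*sqrt(20986) + 20861)^(1/3) + 10)/72)*sin(sqrt(3)*a*(-(144*sqrt(20986) + 20861)^(1/3) + 25/(144*sqrt(20986) + 20861)^(1/3))/72) + C3*exp(a*(-(144*sqrt(20986) + 20861)^(1/3) - 25/(144*sqrt(20986) + 20861)^(1/3) + 10)/72)*cos(sqrt(3)*a*(-(144*sqrt(20986) + 20861)^(1/3) + 25/(144*sqrt(20986) + 20861)^(1/3))/72) + C4*exp(a*(25/(144*sqrt(20986) + 20861)^(1/3) + 5 + (144*sqrt(20986) + 20861)^(1/3))/36)


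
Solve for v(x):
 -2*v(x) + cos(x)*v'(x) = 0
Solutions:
 v(x) = C1*(sin(x) + 1)/(sin(x) - 1)


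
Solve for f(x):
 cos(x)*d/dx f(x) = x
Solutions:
 f(x) = C1 + Integral(x/cos(x), x)


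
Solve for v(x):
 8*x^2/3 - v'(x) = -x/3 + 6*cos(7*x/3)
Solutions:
 v(x) = C1 + 8*x^3/9 + x^2/6 - 18*sin(7*x/3)/7


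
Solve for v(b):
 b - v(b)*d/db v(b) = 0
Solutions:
 v(b) = -sqrt(C1 + b^2)
 v(b) = sqrt(C1 + b^2)


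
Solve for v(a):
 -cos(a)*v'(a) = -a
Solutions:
 v(a) = C1 + Integral(a/cos(a), a)


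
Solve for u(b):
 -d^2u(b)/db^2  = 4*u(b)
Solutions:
 u(b) = C1*sin(2*b) + C2*cos(2*b)


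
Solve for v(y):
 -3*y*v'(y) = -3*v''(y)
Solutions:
 v(y) = C1 + C2*erfi(sqrt(2)*y/2)


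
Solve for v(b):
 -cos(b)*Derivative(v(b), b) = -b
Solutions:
 v(b) = C1 + Integral(b/cos(b), b)


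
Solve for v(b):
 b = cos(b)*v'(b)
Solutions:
 v(b) = C1 + Integral(b/cos(b), b)


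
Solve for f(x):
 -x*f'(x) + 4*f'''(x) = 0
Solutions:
 f(x) = C1 + Integral(C2*airyai(2^(1/3)*x/2) + C3*airybi(2^(1/3)*x/2), x)


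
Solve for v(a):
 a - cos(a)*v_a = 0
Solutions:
 v(a) = C1 + Integral(a/cos(a), a)


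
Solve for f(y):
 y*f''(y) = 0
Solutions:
 f(y) = C1 + C2*y


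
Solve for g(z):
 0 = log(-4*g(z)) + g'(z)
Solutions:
 Integral(1/(log(-_y) + 2*log(2)), (_y, g(z))) = C1 - z


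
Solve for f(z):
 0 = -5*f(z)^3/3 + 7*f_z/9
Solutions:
 f(z) = -sqrt(14)*sqrt(-1/(C1 + 15*z))/2
 f(z) = sqrt(14)*sqrt(-1/(C1 + 15*z))/2


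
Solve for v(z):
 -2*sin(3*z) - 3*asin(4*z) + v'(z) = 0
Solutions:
 v(z) = C1 + 3*z*asin(4*z) + 3*sqrt(1 - 16*z^2)/4 - 2*cos(3*z)/3


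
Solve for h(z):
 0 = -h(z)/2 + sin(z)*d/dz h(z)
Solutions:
 h(z) = C1*(cos(z) - 1)^(1/4)/(cos(z) + 1)^(1/4)


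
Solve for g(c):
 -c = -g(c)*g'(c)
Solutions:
 g(c) = -sqrt(C1 + c^2)
 g(c) = sqrt(C1 + c^2)


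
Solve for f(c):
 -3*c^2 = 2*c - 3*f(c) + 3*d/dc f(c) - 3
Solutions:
 f(c) = C1*exp(c) + c^2 + 8*c/3 + 5/3


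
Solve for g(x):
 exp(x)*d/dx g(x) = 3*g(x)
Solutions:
 g(x) = C1*exp(-3*exp(-x))


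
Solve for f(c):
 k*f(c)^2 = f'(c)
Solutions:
 f(c) = -1/(C1 + c*k)


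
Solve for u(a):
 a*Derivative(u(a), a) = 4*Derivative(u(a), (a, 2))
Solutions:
 u(a) = C1 + C2*erfi(sqrt(2)*a/4)


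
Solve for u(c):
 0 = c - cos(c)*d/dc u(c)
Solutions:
 u(c) = C1 + Integral(c/cos(c), c)


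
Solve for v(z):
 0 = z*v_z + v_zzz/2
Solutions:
 v(z) = C1 + Integral(C2*airyai(-2^(1/3)*z) + C3*airybi(-2^(1/3)*z), z)


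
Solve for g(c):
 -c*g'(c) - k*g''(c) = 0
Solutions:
 g(c) = C1 + C2*sqrt(k)*erf(sqrt(2)*c*sqrt(1/k)/2)


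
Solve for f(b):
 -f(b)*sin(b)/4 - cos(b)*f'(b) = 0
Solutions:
 f(b) = C1*cos(b)^(1/4)


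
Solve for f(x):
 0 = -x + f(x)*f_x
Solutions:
 f(x) = -sqrt(C1 + x^2)
 f(x) = sqrt(C1 + x^2)


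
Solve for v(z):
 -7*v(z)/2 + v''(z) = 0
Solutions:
 v(z) = C1*exp(-sqrt(14)*z/2) + C2*exp(sqrt(14)*z/2)


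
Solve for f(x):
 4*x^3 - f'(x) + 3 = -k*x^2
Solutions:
 f(x) = C1 + k*x^3/3 + x^4 + 3*x


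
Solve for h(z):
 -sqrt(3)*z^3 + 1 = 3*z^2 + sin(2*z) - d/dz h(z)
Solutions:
 h(z) = C1 + sqrt(3)*z^4/4 + z^3 - z - cos(2*z)/2


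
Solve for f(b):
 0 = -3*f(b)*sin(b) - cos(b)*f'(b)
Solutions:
 f(b) = C1*cos(b)^3


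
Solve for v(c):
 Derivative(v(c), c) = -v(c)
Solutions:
 v(c) = C1*exp(-c)


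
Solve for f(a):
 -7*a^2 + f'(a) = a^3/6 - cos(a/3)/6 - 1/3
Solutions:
 f(a) = C1 + a^4/24 + 7*a^3/3 - a/3 - sin(a/3)/2


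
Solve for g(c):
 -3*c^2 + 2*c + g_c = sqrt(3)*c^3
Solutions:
 g(c) = C1 + sqrt(3)*c^4/4 + c^3 - c^2


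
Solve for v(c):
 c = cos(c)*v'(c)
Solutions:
 v(c) = C1 + Integral(c/cos(c), c)


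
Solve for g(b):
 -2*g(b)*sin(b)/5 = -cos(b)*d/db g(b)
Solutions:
 g(b) = C1/cos(b)^(2/5)


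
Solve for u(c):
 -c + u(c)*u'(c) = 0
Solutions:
 u(c) = -sqrt(C1 + c^2)
 u(c) = sqrt(C1 + c^2)


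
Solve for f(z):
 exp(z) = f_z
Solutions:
 f(z) = C1 + exp(z)


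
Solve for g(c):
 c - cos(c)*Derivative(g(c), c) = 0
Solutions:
 g(c) = C1 + Integral(c/cos(c), c)


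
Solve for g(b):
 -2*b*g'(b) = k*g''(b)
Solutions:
 g(b) = C1 + C2*sqrt(k)*erf(b*sqrt(1/k))


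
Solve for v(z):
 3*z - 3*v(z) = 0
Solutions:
 v(z) = z


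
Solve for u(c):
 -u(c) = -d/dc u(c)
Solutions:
 u(c) = C1*exp(c)


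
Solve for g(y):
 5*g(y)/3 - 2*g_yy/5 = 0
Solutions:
 g(y) = C1*exp(-5*sqrt(6)*y/6) + C2*exp(5*sqrt(6)*y/6)


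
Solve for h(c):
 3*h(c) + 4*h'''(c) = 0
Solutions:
 h(c) = C3*exp(-6^(1/3)*c/2) + (C1*sin(2^(1/3)*3^(5/6)*c/4) + C2*cos(2^(1/3)*3^(5/6)*c/4))*exp(6^(1/3)*c/4)


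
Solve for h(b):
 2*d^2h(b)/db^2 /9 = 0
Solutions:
 h(b) = C1 + C2*b


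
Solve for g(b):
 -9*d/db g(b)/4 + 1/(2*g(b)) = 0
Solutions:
 g(b) = -sqrt(C1 + 4*b)/3
 g(b) = sqrt(C1 + 4*b)/3


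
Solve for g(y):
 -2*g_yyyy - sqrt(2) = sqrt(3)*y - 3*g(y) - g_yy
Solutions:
 g(y) = C1*exp(-sqrt(6)*y/2) + C2*exp(sqrt(6)*y/2) + C3*sin(y) + C4*cos(y) + sqrt(3)*y/3 + sqrt(2)/3


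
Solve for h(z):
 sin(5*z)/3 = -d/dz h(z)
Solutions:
 h(z) = C1 + cos(5*z)/15


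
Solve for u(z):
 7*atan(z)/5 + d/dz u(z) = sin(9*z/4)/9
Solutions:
 u(z) = C1 - 7*z*atan(z)/5 + 7*log(z^2 + 1)/10 - 4*cos(9*z/4)/81


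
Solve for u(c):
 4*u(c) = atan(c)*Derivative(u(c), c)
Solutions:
 u(c) = C1*exp(4*Integral(1/atan(c), c))


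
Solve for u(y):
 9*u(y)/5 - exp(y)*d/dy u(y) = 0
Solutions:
 u(y) = C1*exp(-9*exp(-y)/5)


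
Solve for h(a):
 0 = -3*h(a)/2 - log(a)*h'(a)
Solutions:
 h(a) = C1*exp(-3*li(a)/2)


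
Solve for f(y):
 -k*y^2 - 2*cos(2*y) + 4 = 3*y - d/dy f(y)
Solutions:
 f(y) = C1 + k*y^3/3 + 3*y^2/2 - 4*y + sin(2*y)


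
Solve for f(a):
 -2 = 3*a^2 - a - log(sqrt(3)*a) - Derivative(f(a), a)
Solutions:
 f(a) = C1 + a^3 - a^2/2 - a*log(a) - a*log(3)/2 + 3*a


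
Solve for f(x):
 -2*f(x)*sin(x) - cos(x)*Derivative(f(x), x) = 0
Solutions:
 f(x) = C1*cos(x)^2


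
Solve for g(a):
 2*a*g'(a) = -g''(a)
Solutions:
 g(a) = C1 + C2*erf(a)


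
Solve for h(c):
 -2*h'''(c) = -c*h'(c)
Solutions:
 h(c) = C1 + Integral(C2*airyai(2^(2/3)*c/2) + C3*airybi(2^(2/3)*c/2), c)


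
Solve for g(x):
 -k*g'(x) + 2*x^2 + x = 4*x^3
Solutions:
 g(x) = C1 - x^4/k + 2*x^3/(3*k) + x^2/(2*k)


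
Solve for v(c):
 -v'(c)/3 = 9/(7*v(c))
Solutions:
 v(c) = -sqrt(C1 - 378*c)/7
 v(c) = sqrt(C1 - 378*c)/7


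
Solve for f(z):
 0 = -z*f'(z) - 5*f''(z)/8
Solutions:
 f(z) = C1 + C2*erf(2*sqrt(5)*z/5)


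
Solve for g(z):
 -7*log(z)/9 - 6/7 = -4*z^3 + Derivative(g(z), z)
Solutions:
 g(z) = C1 + z^4 - 7*z*log(z)/9 - 5*z/63


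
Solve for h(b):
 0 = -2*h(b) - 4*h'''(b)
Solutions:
 h(b) = C3*exp(-2^(2/3)*b/2) + (C1*sin(2^(2/3)*sqrt(3)*b/4) + C2*cos(2^(2/3)*sqrt(3)*b/4))*exp(2^(2/3)*b/4)


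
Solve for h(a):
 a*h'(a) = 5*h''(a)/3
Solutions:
 h(a) = C1 + C2*erfi(sqrt(30)*a/10)


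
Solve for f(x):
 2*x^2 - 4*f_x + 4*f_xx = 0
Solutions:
 f(x) = C1 + C2*exp(x) + x^3/6 + x^2/2 + x


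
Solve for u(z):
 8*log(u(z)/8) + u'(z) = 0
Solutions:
 -Integral(1/(-log(_y) + 3*log(2)), (_y, u(z)))/8 = C1 - z


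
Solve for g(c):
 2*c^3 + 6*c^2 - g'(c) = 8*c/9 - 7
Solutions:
 g(c) = C1 + c^4/2 + 2*c^3 - 4*c^2/9 + 7*c


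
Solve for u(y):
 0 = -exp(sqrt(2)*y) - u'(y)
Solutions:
 u(y) = C1 - sqrt(2)*exp(sqrt(2)*y)/2


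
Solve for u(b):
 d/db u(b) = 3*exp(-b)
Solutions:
 u(b) = C1 - 3*exp(-b)


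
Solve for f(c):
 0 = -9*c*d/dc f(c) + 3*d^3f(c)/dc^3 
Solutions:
 f(c) = C1 + Integral(C2*airyai(3^(1/3)*c) + C3*airybi(3^(1/3)*c), c)


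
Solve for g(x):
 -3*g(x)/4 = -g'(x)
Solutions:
 g(x) = C1*exp(3*x/4)


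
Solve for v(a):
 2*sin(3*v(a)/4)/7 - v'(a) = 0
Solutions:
 -2*a/7 + 2*log(cos(3*v(a)/4) - 1)/3 - 2*log(cos(3*v(a)/4) + 1)/3 = C1


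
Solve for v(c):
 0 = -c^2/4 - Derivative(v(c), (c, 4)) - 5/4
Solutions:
 v(c) = C1 + C2*c + C3*c^2 + C4*c^3 - c^6/1440 - 5*c^4/96


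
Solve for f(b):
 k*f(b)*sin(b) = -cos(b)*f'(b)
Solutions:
 f(b) = C1*exp(k*log(cos(b)))


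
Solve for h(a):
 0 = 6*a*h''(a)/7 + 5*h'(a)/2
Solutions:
 h(a) = C1 + C2/a^(23/12)


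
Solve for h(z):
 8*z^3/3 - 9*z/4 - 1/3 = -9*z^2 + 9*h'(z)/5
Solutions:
 h(z) = C1 + 10*z^4/27 + 5*z^3/3 - 5*z^2/8 - 5*z/27


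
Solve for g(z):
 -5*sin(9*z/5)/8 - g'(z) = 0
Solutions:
 g(z) = C1 + 25*cos(9*z/5)/72


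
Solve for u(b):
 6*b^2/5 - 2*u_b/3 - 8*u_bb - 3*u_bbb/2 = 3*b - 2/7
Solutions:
 u(b) = C1 + C2*exp(2*b*(-4 + sqrt(15))/3) + C3*exp(-2*b*(sqrt(15) + 4)/3) + 3*b^3/5 - 477*b^2/20 + 39531*b/70


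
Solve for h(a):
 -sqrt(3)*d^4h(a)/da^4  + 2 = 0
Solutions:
 h(a) = C1 + C2*a + C3*a^2 + C4*a^3 + sqrt(3)*a^4/36


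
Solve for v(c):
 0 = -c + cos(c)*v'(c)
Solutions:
 v(c) = C1 + Integral(c/cos(c), c)


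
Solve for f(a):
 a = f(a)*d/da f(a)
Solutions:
 f(a) = -sqrt(C1 + a^2)
 f(a) = sqrt(C1 + a^2)


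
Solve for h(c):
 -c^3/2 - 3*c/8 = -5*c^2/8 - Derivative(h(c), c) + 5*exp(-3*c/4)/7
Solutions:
 h(c) = C1 + c^4/8 - 5*c^3/24 + 3*c^2/16 - 20*exp(-3*c/4)/21


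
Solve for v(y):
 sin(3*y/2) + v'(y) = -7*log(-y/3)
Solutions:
 v(y) = C1 - 7*y*log(-y) + 7*y + 7*y*log(3) + 2*cos(3*y/2)/3


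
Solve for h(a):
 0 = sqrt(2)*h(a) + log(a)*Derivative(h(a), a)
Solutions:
 h(a) = C1*exp(-sqrt(2)*li(a))


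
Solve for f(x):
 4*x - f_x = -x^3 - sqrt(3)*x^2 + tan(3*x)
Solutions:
 f(x) = C1 + x^4/4 + sqrt(3)*x^3/3 + 2*x^2 + log(cos(3*x))/3


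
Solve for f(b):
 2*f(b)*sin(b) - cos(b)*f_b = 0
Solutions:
 f(b) = C1/cos(b)^2


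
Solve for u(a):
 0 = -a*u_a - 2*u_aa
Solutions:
 u(a) = C1 + C2*erf(a/2)


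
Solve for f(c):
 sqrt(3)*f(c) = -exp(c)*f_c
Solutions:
 f(c) = C1*exp(sqrt(3)*exp(-c))


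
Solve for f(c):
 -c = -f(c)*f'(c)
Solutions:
 f(c) = -sqrt(C1 + c^2)
 f(c) = sqrt(C1 + c^2)


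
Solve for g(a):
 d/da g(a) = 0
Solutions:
 g(a) = C1


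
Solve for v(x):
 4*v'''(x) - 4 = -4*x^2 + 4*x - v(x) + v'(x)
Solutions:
 v(x) = C1*exp(3^(1/3)*x*(3^(1/3)/(sqrt(78) + 9)^(1/3) + (sqrt(78) + 9)^(1/3))/12)*sin(3^(1/6)*x*(-3^(2/3)*(sqrt(78) + 9)^(1/3) + 3/(sqrt(78) + 9)^(1/3))/12) + C2*exp(3^(1/3)*x*(3^(1/3)/(sqrt(78) + 9)^(1/3) + (sqrt(78) + 9)^(1/3))/12)*cos(3^(1/6)*x*(-3^(2/3)*(sqrt(78) + 9)^(1/3) + 3/(sqrt(78) + 9)^(1/3))/12) + C3*exp(-3^(1/3)*x*(3^(1/3)/(sqrt(78) + 9)^(1/3) + (sqrt(78) + 9)^(1/3))/6) - 4*x^2 - 4*x


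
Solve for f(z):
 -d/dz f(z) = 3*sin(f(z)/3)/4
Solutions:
 3*z/4 + 3*log(cos(f(z)/3) - 1)/2 - 3*log(cos(f(z)/3) + 1)/2 = C1


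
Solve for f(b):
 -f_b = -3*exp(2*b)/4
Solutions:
 f(b) = C1 + 3*exp(2*b)/8


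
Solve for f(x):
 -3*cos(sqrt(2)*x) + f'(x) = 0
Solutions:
 f(x) = C1 + 3*sqrt(2)*sin(sqrt(2)*x)/2


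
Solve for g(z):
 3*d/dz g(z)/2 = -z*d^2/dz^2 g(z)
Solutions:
 g(z) = C1 + C2/sqrt(z)


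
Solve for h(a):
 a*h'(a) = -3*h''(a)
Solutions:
 h(a) = C1 + C2*erf(sqrt(6)*a/6)


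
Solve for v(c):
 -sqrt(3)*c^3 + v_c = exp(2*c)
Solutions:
 v(c) = C1 + sqrt(3)*c^4/4 + exp(2*c)/2


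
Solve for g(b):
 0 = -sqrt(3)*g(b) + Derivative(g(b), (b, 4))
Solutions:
 g(b) = C1*exp(-3^(1/8)*b) + C2*exp(3^(1/8)*b) + C3*sin(3^(1/8)*b) + C4*cos(3^(1/8)*b)


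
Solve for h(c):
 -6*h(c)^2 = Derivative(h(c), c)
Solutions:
 h(c) = 1/(C1 + 6*c)


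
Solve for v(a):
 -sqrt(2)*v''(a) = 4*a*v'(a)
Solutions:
 v(a) = C1 + C2*erf(2^(1/4)*a)


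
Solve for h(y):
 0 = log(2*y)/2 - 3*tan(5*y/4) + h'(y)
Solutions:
 h(y) = C1 - y*log(y)/2 - y*log(2)/2 + y/2 - 12*log(cos(5*y/4))/5


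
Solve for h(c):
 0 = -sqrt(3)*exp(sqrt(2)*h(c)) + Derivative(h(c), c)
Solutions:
 h(c) = sqrt(2)*(2*log(-1/(C1 + sqrt(3)*c)) - log(2))/4


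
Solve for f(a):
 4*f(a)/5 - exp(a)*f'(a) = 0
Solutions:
 f(a) = C1*exp(-4*exp(-a)/5)


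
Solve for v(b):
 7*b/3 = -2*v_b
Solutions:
 v(b) = C1 - 7*b^2/12


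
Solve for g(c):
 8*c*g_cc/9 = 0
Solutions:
 g(c) = C1 + C2*c


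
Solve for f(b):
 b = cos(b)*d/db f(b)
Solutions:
 f(b) = C1 + Integral(b/cos(b), b)


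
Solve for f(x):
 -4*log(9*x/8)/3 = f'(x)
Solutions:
 f(x) = C1 - 4*x*log(x)/3 - 8*x*log(3)/3 + 4*x/3 + 4*x*log(2)


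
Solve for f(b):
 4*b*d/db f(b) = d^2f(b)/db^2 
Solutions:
 f(b) = C1 + C2*erfi(sqrt(2)*b)


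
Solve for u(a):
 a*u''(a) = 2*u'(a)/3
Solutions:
 u(a) = C1 + C2*a^(5/3)


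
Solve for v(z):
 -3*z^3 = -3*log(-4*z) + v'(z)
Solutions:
 v(z) = C1 - 3*z^4/4 + 3*z*log(-z) + 3*z*(-1 + 2*log(2))


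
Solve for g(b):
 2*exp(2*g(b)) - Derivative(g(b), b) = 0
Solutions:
 g(b) = log(-sqrt(-1/(C1 + 2*b))) - log(2)/2
 g(b) = log(-1/(C1 + 2*b))/2 - log(2)/2


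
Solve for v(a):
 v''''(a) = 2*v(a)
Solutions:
 v(a) = C1*exp(-2^(1/4)*a) + C2*exp(2^(1/4)*a) + C3*sin(2^(1/4)*a) + C4*cos(2^(1/4)*a)


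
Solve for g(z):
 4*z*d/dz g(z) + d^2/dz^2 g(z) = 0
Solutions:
 g(z) = C1 + C2*erf(sqrt(2)*z)


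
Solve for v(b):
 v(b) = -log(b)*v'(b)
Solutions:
 v(b) = C1*exp(-li(b))


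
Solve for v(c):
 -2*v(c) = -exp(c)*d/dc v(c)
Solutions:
 v(c) = C1*exp(-2*exp(-c))


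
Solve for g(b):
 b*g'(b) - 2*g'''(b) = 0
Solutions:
 g(b) = C1 + Integral(C2*airyai(2^(2/3)*b/2) + C3*airybi(2^(2/3)*b/2), b)


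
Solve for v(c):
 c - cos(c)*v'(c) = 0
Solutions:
 v(c) = C1 + Integral(c/cos(c), c)


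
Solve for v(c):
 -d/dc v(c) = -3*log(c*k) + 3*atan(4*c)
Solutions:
 v(c) = C1 + 3*c*log(c*k) - 3*c*atan(4*c) - 3*c + 3*log(16*c^2 + 1)/8


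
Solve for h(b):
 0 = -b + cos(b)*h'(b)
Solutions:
 h(b) = C1 + Integral(b/cos(b), b)


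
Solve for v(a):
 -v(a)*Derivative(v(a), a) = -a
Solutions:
 v(a) = -sqrt(C1 + a^2)
 v(a) = sqrt(C1 + a^2)


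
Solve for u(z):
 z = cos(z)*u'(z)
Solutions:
 u(z) = C1 + Integral(z/cos(z), z)


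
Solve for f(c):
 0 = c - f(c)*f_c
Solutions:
 f(c) = -sqrt(C1 + c^2)
 f(c) = sqrt(C1 + c^2)


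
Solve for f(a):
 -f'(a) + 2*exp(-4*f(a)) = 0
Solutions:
 f(a) = log(-I*(C1 + 8*a)^(1/4))
 f(a) = log(I*(C1 + 8*a)^(1/4))
 f(a) = log(-(C1 + 8*a)^(1/4))
 f(a) = log(C1 + 8*a)/4


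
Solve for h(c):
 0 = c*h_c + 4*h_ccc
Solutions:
 h(c) = C1 + Integral(C2*airyai(-2^(1/3)*c/2) + C3*airybi(-2^(1/3)*c/2), c)


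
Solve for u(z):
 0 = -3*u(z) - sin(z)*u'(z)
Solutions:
 u(z) = C1*(cos(z) + 1)^(3/2)/(cos(z) - 1)^(3/2)


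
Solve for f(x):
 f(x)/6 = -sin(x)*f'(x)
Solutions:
 f(x) = C1*(cos(x) + 1)^(1/12)/(cos(x) - 1)^(1/12)


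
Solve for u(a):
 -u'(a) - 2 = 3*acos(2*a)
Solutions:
 u(a) = C1 - 3*a*acos(2*a) - 2*a + 3*sqrt(1 - 4*a^2)/2


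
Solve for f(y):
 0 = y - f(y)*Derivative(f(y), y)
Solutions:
 f(y) = -sqrt(C1 + y^2)
 f(y) = sqrt(C1 + y^2)


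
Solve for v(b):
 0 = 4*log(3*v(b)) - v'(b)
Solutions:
 -Integral(1/(log(_y) + log(3)), (_y, v(b)))/4 = C1 - b


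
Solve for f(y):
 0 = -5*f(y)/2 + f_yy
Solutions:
 f(y) = C1*exp(-sqrt(10)*y/2) + C2*exp(sqrt(10)*y/2)


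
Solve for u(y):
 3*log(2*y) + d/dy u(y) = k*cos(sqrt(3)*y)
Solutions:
 u(y) = C1 + sqrt(3)*k*sin(sqrt(3)*y)/3 - 3*y*log(y) - 3*y*log(2) + 3*y


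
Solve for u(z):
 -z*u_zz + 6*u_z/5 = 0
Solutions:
 u(z) = C1 + C2*z^(11/5)


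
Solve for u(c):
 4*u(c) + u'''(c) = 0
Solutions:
 u(c) = C3*exp(-2^(2/3)*c) + (C1*sin(2^(2/3)*sqrt(3)*c/2) + C2*cos(2^(2/3)*sqrt(3)*c/2))*exp(2^(2/3)*c/2)


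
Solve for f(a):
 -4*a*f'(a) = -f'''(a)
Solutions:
 f(a) = C1 + Integral(C2*airyai(2^(2/3)*a) + C3*airybi(2^(2/3)*a), a)


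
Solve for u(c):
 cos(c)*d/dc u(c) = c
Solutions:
 u(c) = C1 + Integral(c/cos(c), c)


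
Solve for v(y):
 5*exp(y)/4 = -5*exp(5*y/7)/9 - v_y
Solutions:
 v(y) = C1 - 7*exp(5*y/7)/9 - 5*exp(y)/4


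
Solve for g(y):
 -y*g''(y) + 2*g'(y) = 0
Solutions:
 g(y) = C1 + C2*y^3


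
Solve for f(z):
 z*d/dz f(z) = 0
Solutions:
 f(z) = C1


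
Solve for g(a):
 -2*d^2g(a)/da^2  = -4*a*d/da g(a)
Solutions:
 g(a) = C1 + C2*erfi(a)


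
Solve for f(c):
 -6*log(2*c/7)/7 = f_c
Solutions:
 f(c) = C1 - 6*c*log(c)/7 - 6*c*log(2)/7 + 6*c/7 + 6*c*log(7)/7


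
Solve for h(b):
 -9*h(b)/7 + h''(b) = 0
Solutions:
 h(b) = C1*exp(-3*sqrt(7)*b/7) + C2*exp(3*sqrt(7)*b/7)


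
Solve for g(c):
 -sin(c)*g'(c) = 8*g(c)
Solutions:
 g(c) = C1*(cos(c)^4 + 4*cos(c)^3 + 6*cos(c)^2 + 4*cos(c) + 1)/(cos(c)^4 - 4*cos(c)^3 + 6*cos(c)^2 - 4*cos(c) + 1)


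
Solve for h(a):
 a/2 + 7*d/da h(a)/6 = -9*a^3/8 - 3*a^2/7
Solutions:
 h(a) = C1 - 27*a^4/112 - 6*a^3/49 - 3*a^2/14


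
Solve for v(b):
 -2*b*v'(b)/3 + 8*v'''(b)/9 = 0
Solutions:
 v(b) = C1 + Integral(C2*airyai(6^(1/3)*b/2) + C3*airybi(6^(1/3)*b/2), b)


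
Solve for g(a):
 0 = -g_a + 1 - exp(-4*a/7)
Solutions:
 g(a) = C1 + a + 7*exp(-4*a/7)/4


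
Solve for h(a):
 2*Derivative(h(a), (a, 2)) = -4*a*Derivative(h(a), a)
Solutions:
 h(a) = C1 + C2*erf(a)


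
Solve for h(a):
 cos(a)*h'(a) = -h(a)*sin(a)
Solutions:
 h(a) = C1*cos(a)


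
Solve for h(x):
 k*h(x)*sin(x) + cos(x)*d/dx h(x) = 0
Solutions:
 h(x) = C1*exp(k*log(cos(x)))


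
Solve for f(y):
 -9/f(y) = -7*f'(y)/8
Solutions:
 f(y) = -sqrt(C1 + 1008*y)/7
 f(y) = sqrt(C1 + 1008*y)/7


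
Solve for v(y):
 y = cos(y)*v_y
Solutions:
 v(y) = C1 + Integral(y/cos(y), y)


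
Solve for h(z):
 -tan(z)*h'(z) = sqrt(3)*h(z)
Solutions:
 h(z) = C1/sin(z)^(sqrt(3))


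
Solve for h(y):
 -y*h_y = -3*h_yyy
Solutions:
 h(y) = C1 + Integral(C2*airyai(3^(2/3)*y/3) + C3*airybi(3^(2/3)*y/3), y)


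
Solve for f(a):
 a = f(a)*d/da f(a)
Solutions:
 f(a) = -sqrt(C1 + a^2)
 f(a) = sqrt(C1 + a^2)


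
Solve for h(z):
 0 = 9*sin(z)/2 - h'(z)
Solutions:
 h(z) = C1 - 9*cos(z)/2


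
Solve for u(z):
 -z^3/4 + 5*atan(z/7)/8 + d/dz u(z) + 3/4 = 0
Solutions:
 u(z) = C1 + z^4/16 - 5*z*atan(z/7)/8 - 3*z/4 + 35*log(z^2 + 49)/16


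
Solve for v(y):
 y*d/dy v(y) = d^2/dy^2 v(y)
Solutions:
 v(y) = C1 + C2*erfi(sqrt(2)*y/2)


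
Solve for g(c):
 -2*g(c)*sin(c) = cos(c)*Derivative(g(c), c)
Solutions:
 g(c) = C1*cos(c)^2


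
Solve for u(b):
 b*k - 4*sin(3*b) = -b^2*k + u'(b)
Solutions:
 u(b) = C1 + b^3*k/3 + b^2*k/2 + 4*cos(3*b)/3


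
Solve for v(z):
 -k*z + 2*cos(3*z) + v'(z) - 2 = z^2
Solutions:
 v(z) = C1 + k*z^2/2 + z^3/3 + 2*z - 2*sin(3*z)/3


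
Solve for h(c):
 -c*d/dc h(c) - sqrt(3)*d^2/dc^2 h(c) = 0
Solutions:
 h(c) = C1 + C2*erf(sqrt(2)*3^(3/4)*c/6)


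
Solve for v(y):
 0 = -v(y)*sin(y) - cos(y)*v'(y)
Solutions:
 v(y) = C1*cos(y)


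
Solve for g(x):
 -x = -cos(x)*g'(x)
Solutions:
 g(x) = C1 + Integral(x/cos(x), x)


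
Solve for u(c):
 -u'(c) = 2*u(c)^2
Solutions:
 u(c) = 1/(C1 + 2*c)


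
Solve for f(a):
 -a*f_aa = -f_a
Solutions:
 f(a) = C1 + C2*a^2


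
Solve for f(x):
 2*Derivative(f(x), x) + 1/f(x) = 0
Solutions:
 f(x) = -sqrt(C1 - x)
 f(x) = sqrt(C1 - x)


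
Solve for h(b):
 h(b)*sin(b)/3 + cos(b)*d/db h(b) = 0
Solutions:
 h(b) = C1*cos(b)^(1/3)


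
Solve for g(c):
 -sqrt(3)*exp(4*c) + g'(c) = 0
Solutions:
 g(c) = C1 + sqrt(3)*exp(4*c)/4


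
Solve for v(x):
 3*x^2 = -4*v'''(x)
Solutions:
 v(x) = C1 + C2*x + C3*x^2 - x^5/80


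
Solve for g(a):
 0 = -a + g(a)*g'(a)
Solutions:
 g(a) = -sqrt(C1 + a^2)
 g(a) = sqrt(C1 + a^2)


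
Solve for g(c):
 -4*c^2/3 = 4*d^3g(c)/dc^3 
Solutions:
 g(c) = C1 + C2*c + C3*c^2 - c^5/180


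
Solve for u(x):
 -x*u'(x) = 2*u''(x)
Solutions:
 u(x) = C1 + C2*erf(x/2)


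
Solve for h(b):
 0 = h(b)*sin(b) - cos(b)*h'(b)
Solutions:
 h(b) = C1/cos(b)


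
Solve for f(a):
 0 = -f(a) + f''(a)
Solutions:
 f(a) = C1*exp(-a) + C2*exp(a)


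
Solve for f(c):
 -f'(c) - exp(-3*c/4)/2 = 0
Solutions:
 f(c) = C1 + 2*exp(-3*c/4)/3


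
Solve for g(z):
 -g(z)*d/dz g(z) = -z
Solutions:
 g(z) = -sqrt(C1 + z^2)
 g(z) = sqrt(C1 + z^2)


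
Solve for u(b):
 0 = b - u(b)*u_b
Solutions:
 u(b) = -sqrt(C1 + b^2)
 u(b) = sqrt(C1 + b^2)


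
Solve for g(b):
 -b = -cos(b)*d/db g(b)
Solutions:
 g(b) = C1 + Integral(b/cos(b), b)


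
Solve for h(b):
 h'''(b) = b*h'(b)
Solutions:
 h(b) = C1 + Integral(C2*airyai(b) + C3*airybi(b), b)


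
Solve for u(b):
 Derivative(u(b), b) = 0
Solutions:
 u(b) = C1


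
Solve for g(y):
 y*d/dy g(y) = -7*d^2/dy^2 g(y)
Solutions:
 g(y) = C1 + C2*erf(sqrt(14)*y/14)


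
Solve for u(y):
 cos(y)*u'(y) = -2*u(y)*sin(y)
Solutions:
 u(y) = C1*cos(y)^2


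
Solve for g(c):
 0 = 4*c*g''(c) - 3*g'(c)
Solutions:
 g(c) = C1 + C2*c^(7/4)


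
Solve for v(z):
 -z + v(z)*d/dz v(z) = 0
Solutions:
 v(z) = -sqrt(C1 + z^2)
 v(z) = sqrt(C1 + z^2)


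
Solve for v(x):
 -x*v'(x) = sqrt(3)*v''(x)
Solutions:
 v(x) = C1 + C2*erf(sqrt(2)*3^(3/4)*x/6)


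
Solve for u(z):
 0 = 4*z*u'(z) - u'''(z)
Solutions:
 u(z) = C1 + Integral(C2*airyai(2^(2/3)*z) + C3*airybi(2^(2/3)*z), z)


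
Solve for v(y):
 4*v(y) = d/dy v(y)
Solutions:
 v(y) = C1*exp(4*y)


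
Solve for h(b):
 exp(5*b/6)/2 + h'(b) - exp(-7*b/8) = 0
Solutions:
 h(b) = C1 - 3*exp(5*b/6)/5 - 8*exp(-7*b/8)/7


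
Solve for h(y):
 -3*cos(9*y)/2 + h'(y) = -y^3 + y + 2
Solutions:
 h(y) = C1 - y^4/4 + y^2/2 + 2*y + sin(9*y)/6


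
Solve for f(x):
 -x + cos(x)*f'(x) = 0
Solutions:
 f(x) = C1 + Integral(x/cos(x), x)


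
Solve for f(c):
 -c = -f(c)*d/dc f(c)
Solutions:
 f(c) = -sqrt(C1 + c^2)
 f(c) = sqrt(C1 + c^2)


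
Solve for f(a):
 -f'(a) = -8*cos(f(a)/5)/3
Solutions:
 -8*a/3 - 5*log(sin(f(a)/5) - 1)/2 + 5*log(sin(f(a)/5) + 1)/2 = C1


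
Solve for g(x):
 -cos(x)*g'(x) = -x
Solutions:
 g(x) = C1 + Integral(x/cos(x), x)


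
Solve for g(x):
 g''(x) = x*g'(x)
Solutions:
 g(x) = C1 + C2*erfi(sqrt(2)*x/2)


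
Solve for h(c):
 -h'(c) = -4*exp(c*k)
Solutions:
 h(c) = C1 + 4*exp(c*k)/k


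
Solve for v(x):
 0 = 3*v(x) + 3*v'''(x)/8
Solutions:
 v(x) = C3*exp(-2*x) + (C1*sin(sqrt(3)*x) + C2*cos(sqrt(3)*x))*exp(x)


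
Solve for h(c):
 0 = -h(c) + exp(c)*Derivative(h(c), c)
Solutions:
 h(c) = C1*exp(-exp(-c))


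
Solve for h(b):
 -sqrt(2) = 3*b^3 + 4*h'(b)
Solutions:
 h(b) = C1 - 3*b^4/16 - sqrt(2)*b/4


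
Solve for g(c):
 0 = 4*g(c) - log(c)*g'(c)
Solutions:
 g(c) = C1*exp(4*li(c))


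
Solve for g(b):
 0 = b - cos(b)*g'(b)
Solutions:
 g(b) = C1 + Integral(b/cos(b), b)


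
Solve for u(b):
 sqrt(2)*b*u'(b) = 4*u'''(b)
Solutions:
 u(b) = C1 + Integral(C2*airyai(sqrt(2)*b/2) + C3*airybi(sqrt(2)*b/2), b)


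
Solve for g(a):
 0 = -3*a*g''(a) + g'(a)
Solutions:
 g(a) = C1 + C2*a^(4/3)


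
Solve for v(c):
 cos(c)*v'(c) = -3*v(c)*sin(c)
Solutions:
 v(c) = C1*cos(c)^3


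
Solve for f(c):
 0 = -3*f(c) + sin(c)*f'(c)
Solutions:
 f(c) = C1*(cos(c) - 1)^(3/2)/(cos(c) + 1)^(3/2)


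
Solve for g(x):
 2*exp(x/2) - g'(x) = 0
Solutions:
 g(x) = C1 + 4*exp(x/2)


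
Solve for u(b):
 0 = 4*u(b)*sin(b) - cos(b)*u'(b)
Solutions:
 u(b) = C1/cos(b)^4


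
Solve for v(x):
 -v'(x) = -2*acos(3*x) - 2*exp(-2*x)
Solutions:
 v(x) = C1 + 2*x*acos(3*x) - 2*sqrt(1 - 9*x^2)/3 - exp(-2*x)


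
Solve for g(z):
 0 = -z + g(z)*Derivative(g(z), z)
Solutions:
 g(z) = -sqrt(C1 + z^2)
 g(z) = sqrt(C1 + z^2)


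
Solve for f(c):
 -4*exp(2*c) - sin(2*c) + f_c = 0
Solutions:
 f(c) = C1 + 2*exp(2*c) - cos(2*c)/2


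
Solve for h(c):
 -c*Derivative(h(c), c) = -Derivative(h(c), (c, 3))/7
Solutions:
 h(c) = C1 + Integral(C2*airyai(7^(1/3)*c) + C3*airybi(7^(1/3)*c), c)


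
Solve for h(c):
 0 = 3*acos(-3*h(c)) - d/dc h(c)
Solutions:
 Integral(1/acos(-3*_y), (_y, h(c))) = C1 + 3*c


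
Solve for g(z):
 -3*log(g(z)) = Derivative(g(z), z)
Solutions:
 li(g(z)) = C1 - 3*z


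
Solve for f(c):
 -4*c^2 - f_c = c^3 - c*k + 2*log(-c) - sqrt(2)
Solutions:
 f(c) = C1 - c^4/4 - 4*c^3/3 + c^2*k/2 - 2*c*log(-c) + c*(sqrt(2) + 2)


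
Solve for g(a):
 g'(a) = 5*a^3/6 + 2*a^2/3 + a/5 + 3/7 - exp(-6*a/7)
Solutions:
 g(a) = C1 + 5*a^4/24 + 2*a^3/9 + a^2/10 + 3*a/7 + 7*exp(-6*a/7)/6


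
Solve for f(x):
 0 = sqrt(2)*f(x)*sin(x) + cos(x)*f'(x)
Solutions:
 f(x) = C1*cos(x)^(sqrt(2))


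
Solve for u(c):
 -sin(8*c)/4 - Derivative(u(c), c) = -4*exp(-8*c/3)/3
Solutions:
 u(c) = C1 + cos(8*c)/32 - exp(-8*c/3)/2


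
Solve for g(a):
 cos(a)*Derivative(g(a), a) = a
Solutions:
 g(a) = C1 + Integral(a/cos(a), a)


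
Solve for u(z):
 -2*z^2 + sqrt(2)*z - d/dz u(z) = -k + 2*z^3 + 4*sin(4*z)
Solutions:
 u(z) = C1 + k*z - z^4/2 - 2*z^3/3 + sqrt(2)*z^2/2 + cos(4*z)


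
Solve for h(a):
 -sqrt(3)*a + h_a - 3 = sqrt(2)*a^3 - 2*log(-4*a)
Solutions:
 h(a) = C1 + sqrt(2)*a^4/4 + sqrt(3)*a^2/2 - 2*a*log(-a) + a*(5 - 4*log(2))


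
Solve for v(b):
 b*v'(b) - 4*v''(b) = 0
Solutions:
 v(b) = C1 + C2*erfi(sqrt(2)*b/4)


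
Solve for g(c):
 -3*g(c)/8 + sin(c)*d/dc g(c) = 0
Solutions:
 g(c) = C1*(cos(c) - 1)^(3/16)/(cos(c) + 1)^(3/16)


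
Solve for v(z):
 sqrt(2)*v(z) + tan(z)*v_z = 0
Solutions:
 v(z) = C1/sin(z)^(sqrt(2))


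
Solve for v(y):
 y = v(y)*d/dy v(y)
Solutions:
 v(y) = -sqrt(C1 + y^2)
 v(y) = sqrt(C1 + y^2)


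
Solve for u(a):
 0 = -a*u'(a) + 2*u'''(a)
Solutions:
 u(a) = C1 + Integral(C2*airyai(2^(2/3)*a/2) + C3*airybi(2^(2/3)*a/2), a)


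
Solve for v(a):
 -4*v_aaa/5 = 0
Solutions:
 v(a) = C1 + C2*a + C3*a^2


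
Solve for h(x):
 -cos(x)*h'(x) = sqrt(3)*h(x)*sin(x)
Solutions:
 h(x) = C1*cos(x)^(sqrt(3))


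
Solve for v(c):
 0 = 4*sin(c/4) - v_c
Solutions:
 v(c) = C1 - 16*cos(c/4)


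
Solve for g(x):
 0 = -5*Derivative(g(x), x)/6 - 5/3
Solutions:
 g(x) = C1 - 2*x


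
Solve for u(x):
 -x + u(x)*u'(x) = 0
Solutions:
 u(x) = -sqrt(C1 + x^2)
 u(x) = sqrt(C1 + x^2)


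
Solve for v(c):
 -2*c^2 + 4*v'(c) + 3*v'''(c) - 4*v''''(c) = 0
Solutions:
 v(c) = C1 + C2*exp(c*(-(8*sqrt(17) + 33)^(1/3) - 1/(8*sqrt(17) + 33)^(1/3) + 2)/8)*sin(sqrt(3)*c*(-(8*sqrt(17) + 33)^(1/3) + (8*sqrt(17) + 33)^(-1/3))/8) + C3*exp(c*(-(8*sqrt(17) + 33)^(1/3) - 1/(8*sqrt(17) + 33)^(1/3) + 2)/8)*cos(sqrt(3)*c*(-(8*sqrt(17) + 33)^(1/3) + (8*sqrt(17) + 33)^(-1/3))/8) + C4*exp(c*((8*sqrt(17) + 33)^(-1/3) + 1 + (8*sqrt(17) + 33)^(1/3))/4) + c^3/6 - 3*c/4


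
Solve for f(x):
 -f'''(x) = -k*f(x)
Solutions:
 f(x) = C1*exp(k^(1/3)*x) + C2*exp(k^(1/3)*x*(-1 + sqrt(3)*I)/2) + C3*exp(-k^(1/3)*x*(1 + sqrt(3)*I)/2)


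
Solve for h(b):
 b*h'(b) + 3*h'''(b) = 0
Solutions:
 h(b) = C1 + Integral(C2*airyai(-3^(2/3)*b/3) + C3*airybi(-3^(2/3)*b/3), b)


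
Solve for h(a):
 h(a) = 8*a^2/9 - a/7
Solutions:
 h(a) = a*(56*a - 9)/63


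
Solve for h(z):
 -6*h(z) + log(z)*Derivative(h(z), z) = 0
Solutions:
 h(z) = C1*exp(6*li(z))


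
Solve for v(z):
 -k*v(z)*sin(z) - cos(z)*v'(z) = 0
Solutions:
 v(z) = C1*exp(k*log(cos(z)))


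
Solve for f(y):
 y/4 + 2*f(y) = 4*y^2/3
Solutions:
 f(y) = y*(16*y - 3)/24


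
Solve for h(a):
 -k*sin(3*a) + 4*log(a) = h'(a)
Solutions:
 h(a) = C1 + 4*a*log(a) - 4*a + k*cos(3*a)/3


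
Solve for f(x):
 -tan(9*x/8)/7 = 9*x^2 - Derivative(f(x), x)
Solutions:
 f(x) = C1 + 3*x^3 - 8*log(cos(9*x/8))/63


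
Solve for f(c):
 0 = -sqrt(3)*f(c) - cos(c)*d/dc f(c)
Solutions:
 f(c) = C1*(sin(c) - 1)^(sqrt(3)/2)/(sin(c) + 1)^(sqrt(3)/2)


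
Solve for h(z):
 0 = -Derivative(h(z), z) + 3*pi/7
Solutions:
 h(z) = C1 + 3*pi*z/7


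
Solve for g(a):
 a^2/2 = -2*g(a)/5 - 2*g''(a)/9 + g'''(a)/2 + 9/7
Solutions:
 g(a) = C1*exp(a*(-2^(1/3)*5^(2/3)*(81*sqrt(60009) + 19843)^(1/3) - 40*2^(2/3)*5^(1/3)/(81*sqrt(60009) + 19843)^(1/3) + 40)/270)*sin(10^(1/3)*sqrt(3)*a*(-5^(1/3)*(81*sqrt(60009) + 19843)^(1/3) + 40*2^(1/3)/(81*sqrt(60009) + 19843)^(1/3))/270) + C2*exp(a*(-2^(1/3)*5^(2/3)*(81*sqrt(60009) + 19843)^(1/3) - 40*2^(2/3)*5^(1/3)/(81*sqrt(60009) + 19843)^(1/3) + 40)/270)*cos(10^(1/3)*sqrt(3)*a*(-5^(1/3)*(81*sqrt(60009) + 19843)^(1/3) + 40*2^(1/3)/(81*sqrt(60009) + 19843)^(1/3))/270) + C3*exp(a*(40*2^(2/3)*5^(1/3)/(81*sqrt(60009) + 19843)^(1/3) + 20 + 2^(1/3)*5^(2/3)*(81*sqrt(60009) + 19843)^(1/3))/135) - 5*a^2/4 + 290/63
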